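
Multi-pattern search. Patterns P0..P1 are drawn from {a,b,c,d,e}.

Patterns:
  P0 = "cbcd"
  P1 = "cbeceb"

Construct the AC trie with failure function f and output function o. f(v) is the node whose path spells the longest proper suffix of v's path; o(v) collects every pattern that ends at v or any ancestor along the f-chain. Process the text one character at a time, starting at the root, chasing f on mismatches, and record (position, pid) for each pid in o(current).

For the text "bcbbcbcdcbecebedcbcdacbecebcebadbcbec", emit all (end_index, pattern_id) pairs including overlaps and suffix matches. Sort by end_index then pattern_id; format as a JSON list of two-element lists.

Build:
Trie (insert patterns):
  0='ε' goto c→1
  1='c' goto b→2
  2='cb' goto c→3 e→5
  3='cbc' goto d→4
  4='cbcd' goto ·  [P0 ends]
  5='cbe' goto c→6
  6='cbec' goto e→7
  7='cbece' goto b→8
  8='cbeceb' goto ·  [P1 ends]

Failure links (BFS by depth):
  fail(1) 'c': from fail(0)=0 chase 'c': 0 ⇒ 0;  out=∅∪out(0)=∅
  fail(2) 'cb': from fail(1)=0 chase 'b': 0 ⇒ 0;  out=∅∪out(0)=∅
  fail(3) 'cbc': from fail(2)=0 chase 'c': 0 ⇒ 1;  out=∅∪out(1)=∅
  fail(5) 'cbe': from fail(2)=0 chase 'e': 0 ⇒ 0;  out=∅∪out(0)=∅
  fail(4) 'cbcd': from fail(3)=1 chase 'd': 1→0 ⇒ 0;  out={0}∪out(0)={0}
  fail(6) 'cbec': from fail(5)=0 chase 'c': 0 ⇒ 1;  out=∅∪out(1)=∅
  fail(7) 'cbece': from fail(6)=1 chase 'e': 1→0 ⇒ 0;  out=∅∪out(0)=∅
  fail(8) 'cbeceb': from fail(7)=0 chase 'b': 0 ⇒ 0;  out={1}∪out(0)={1}

Text stream:
i=0 'b': node 0→0
i=1 'c': node 0→1
i=2 'b': node 1→2
i=3 'b': node 2→0 ·f
i=4 'c': node 0→1
i=5 'b': node 1→2
i=6 'c': node 2→3
i=7 'd': node 3→4  → match P0@[4:7]
i=8 'c': node 4→1 ·f
i=9 'b': node 1→2
i=10 'e': node 2→5
i=11 'c': node 5→6
i=12 'e': node 6→7
i=13 'b': node 7→8  → match P1@[8:13]
i=14 'e': node 8→0 ·f
i=15 'd': node 0→0
i=16 'c': node 0→1
i=17 'b': node 1→2
i=18 'c': node 2→3
i=19 'd': node 3→4  → match P0@[16:19]
i=20 'a': node 4→0 ·f
i=21 'c': node 0→1
i=22 'b': node 1→2
i=23 'e': node 2→5
i=24 'c': node 5→6
i=25 'e': node 6→7
i=26 'b': node 7→8  → match P1@[21:26]
i=27 'c': node 8→1 ·f
i=28 'e': node 1→0 ·f
i=29 'b': node 0→0
i=30 'a': node 0→0
i=31 'd': node 0→0
i=32 'b': node 0→0
i=33 'c': node 0→1
i=34 'b': node 1→2
i=35 'e': node 2→5
i=36 'c': node 5→6

Matches: [[7,0],[13,1],[19,0],[26,1]]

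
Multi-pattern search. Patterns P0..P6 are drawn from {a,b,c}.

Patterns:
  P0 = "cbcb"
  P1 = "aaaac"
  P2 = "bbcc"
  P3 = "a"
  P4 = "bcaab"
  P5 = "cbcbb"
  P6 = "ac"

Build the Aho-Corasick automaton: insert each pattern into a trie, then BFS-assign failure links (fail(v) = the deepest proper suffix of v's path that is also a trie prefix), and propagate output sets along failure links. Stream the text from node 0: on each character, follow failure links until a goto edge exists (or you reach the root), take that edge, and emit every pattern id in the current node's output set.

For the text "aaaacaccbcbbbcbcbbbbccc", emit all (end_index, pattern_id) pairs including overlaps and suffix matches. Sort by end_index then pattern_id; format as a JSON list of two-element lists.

Build:
Trie (insert patterns):
  0='ε' goto a→5 b→10 c→1
  1='c' goto b→2
  2='cb' goto c→3
  3='cbc' goto b→4
  4='cbcb' goto b→18  [P0 ends]
  5='a' goto a→6 c→19  [P3 ends]
  6='aa' goto a→7
  7='aaa' goto a→8
  8='aaaa' goto c→9
  9='aaaac' goto ·  [P1 ends]
  10='b' goto b→11 c→14
  11='bb' goto c→12
  12='bbc' goto c→13
  13='bbcc' goto ·  [P2 ends]
  14='bc' goto a→15
  15='bca' goto a→16
  16='bcaa' goto b→17
  17='bcaab' goto ·  [P4 ends]
  18='cbcbb' goto ·  [P5 ends]
  19='ac' goto ·  [P6 ends]

Failure links (BFS by depth):
  fail(1) 'c': from fail(0)=0 chase 'c': 0 ⇒ 0;  out=∅∪out(0)=∅
  fail(5) 'a': from fail(0)=0 chase 'a': 0 ⇒ 0;  out={3}∪out(0)={3}
  fail(10) 'b': from fail(0)=0 chase 'b': 0 ⇒ 0;  out=∅∪out(0)=∅
  fail(2) 'cb': from fail(1)=0 chase 'b': 0 ⇒ 10;  out=∅∪out(10)=∅
  fail(6) 'aa': from fail(5)=0 chase 'a': 0 ⇒ 5;  out=∅∪out(5)={3}
  fail(11) 'bb': from fail(10)=0 chase 'b': 0 ⇒ 10;  out=∅∪out(10)=∅
  fail(14) 'bc': from fail(10)=0 chase 'c': 0 ⇒ 1;  out=∅∪out(1)=∅
  fail(19) 'ac': from fail(5)=0 chase 'c': 0 ⇒ 1;  out={6}∪out(1)={6}
  fail(3) 'cbc': from fail(2)=10 chase 'c': 10 ⇒ 14;  out=∅∪out(14)=∅
  fail(7) 'aaa': from fail(6)=5 chase 'a': 5 ⇒ 6;  out=∅∪out(6)={3}
  fail(12) 'bbc': from fail(11)=10 chase 'c': 10 ⇒ 14;  out=∅∪out(14)=∅
  fail(15) 'bca': from fail(14)=1 chase 'a': 1→0 ⇒ 5;  out=∅∪out(5)={3}
  fail(4) 'cbcb': from fail(3)=14 chase 'b': 14→1 ⇒ 2;  out={0}∪out(2)={0}
  fail(8) 'aaaa': from fail(7)=6 chase 'a': 6 ⇒ 7;  out=∅∪out(7)={3}
  fail(13) 'bbcc': from fail(12)=14 chase 'c': 14→1→0 ⇒ 1;  out={2}∪out(1)={2}
  fail(16) 'bcaa': from fail(15)=5 chase 'a': 5 ⇒ 6;  out=∅∪out(6)={3}
  fail(9) 'aaaac': from fail(8)=7 chase 'c': 7→6→5 ⇒ 19;  out={1}∪out(19)={1,6}
  fail(17) 'bcaab': from fail(16)=6 chase 'b': 6→5→0 ⇒ 10;  out={4}∪out(10)={4}
  fail(18) 'cbcbb': from fail(4)=2 chase 'b': 2→10 ⇒ 11;  out={5}∪out(11)={5}

Run:
[0] read 'a'  n0⇒n5  emit P3@[0:0]
[1] read 'a'  n5⇒n6  emit P3@[1:1]
[2] read 'a'  n6⇒n7  emit P3@[2:2]
[3] read 'a'  n7⇒n8  emit P3@[3:3]
[4] read 'c'  n8⇒n9  emit P1@[0:4],P6@[3:4]
[5] read 'a'  n9⇒n5 (fail-walked)  emit P3@[5:5]
[6] read 'c'  n5⇒n19  emit P6@[5:6]
[7] read 'c'  n19⇒n1 (fail-walked)
[8] read 'b'  n1⇒n2
[9] read 'c'  n2⇒n3
[10] read 'b'  n3⇒n4  emit P0@[7:10]
[11] read 'b'  n4⇒n18  emit P5@[7:11]
[12] read 'b'  n18⇒n11 (fail-walked)
[13] read 'c'  n11⇒n12
[14] read 'b'  n12⇒n2 (fail-walked)
[15] read 'c'  n2⇒n3
[16] read 'b'  n3⇒n4  emit P0@[13:16]
[17] read 'b'  n4⇒n18  emit P5@[13:17]
[18] read 'b'  n18⇒n11 (fail-walked)
[19] read 'b'  n11⇒n11 (fail-walked)
[20] read 'c'  n11⇒n12
[21] read 'c'  n12⇒n13  emit P2@[18:21]
[22] read 'c'  n13⇒n1 (fail-walked)

Result: [[0,3],[1,3],[2,3],[3,3],[4,1],[4,6],[5,3],[6,6],[10,0],[11,5],[16,0],[17,5],[21,2]]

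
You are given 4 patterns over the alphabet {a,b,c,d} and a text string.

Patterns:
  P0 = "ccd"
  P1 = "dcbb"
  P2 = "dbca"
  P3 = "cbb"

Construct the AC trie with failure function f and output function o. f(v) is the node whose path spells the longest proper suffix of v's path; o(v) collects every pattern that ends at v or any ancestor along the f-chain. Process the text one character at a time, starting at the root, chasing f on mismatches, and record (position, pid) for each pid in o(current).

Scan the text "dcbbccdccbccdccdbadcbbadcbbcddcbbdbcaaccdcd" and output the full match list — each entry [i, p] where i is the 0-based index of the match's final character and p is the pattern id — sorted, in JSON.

Construct AC machine:
Trie nodes:
  n0 'ε': c→1 d→4
  n1 'c': b→11 c→2
  n2 'cc': d→3
  n3 'ccd': ·  [P0 ends]
  n4 'd': b→8 c→5
  n5 'dc': b→6
  n6 'dcb': b→7
  n7 'dcbb': ·  [P1 ends]
  n8 'db': c→9
  n9 'dbc': a→10
  n10 'dbca': ·  [P2 ends]
  n11 'cb': b→12
  n12 'cbb': ·  [P3 ends]

Failure links (BFS by depth):
  fail(1) 'c': from fail(0)=0 chase 'c': 0 ⇒ 0;  out=∅∪out(0)=∅
  fail(4) 'd': from fail(0)=0 chase 'd': 0 ⇒ 0;  out=∅∪out(0)=∅
  fail(2) 'cc': from fail(1)=0 chase 'c': 0 ⇒ 1;  out=∅∪out(1)=∅
  fail(5) 'dc': from fail(4)=0 chase 'c': 0 ⇒ 1;  out=∅∪out(1)=∅
  fail(8) 'db': from fail(4)=0 chase 'b': 0 ⇒ 0;  out=∅∪out(0)=∅
  fail(11) 'cb': from fail(1)=0 chase 'b': 0 ⇒ 0;  out=∅∪out(0)=∅
  fail(3) 'ccd': from fail(2)=1 chase 'd': 1→0 ⇒ 4;  out={0}∪out(4)={0}
  fail(6) 'dcb': from fail(5)=1 chase 'b': 1 ⇒ 11;  out=∅∪out(11)=∅
  fail(9) 'dbc': from fail(8)=0 chase 'c': 0 ⇒ 1;  out=∅∪out(1)=∅
  fail(12) 'cbb': from fail(11)=0 chase 'b': 0 ⇒ 0;  out={3}∪out(0)={3}
  fail(7) 'dcbb': from fail(6)=11 chase 'b': 11 ⇒ 12;  out={1}∪out(12)={1,3}
  fail(10) 'dbca': from fail(9)=1 chase 'a': 1→0 ⇒ 0;  out={2}∪out(0)={2}

Scan:
pos 0 'd': at 4
pos 1 'c': at 5
pos 2 'b': at 6
pos 3 'b': at 7  → match P1@[0:3],P3@[1:3]
pos 4 'c': at 1 (via fail)
pos 5 'c': at 2
pos 6 'd': at 3  → match P0@[4:6]
pos 7 'c': at 5 (via fail)
pos 8 'c': at 2 (via fail)
pos 9 'b': at 11 (via fail)
pos 10 'c': at 1 (via fail)
pos 11 'c': at 2
pos 12 'd': at 3  → match P0@[10:12]
pos 13 'c': at 5 (via fail)
pos 14 'c': at 2 (via fail)
pos 15 'd': at 3  → match P0@[13:15]
pos 16 'b': at 8 (via fail)
pos 17 'a': at 0 (via fail)
pos 18 'd': at 4
pos 19 'c': at 5
pos 20 'b': at 6
pos 21 'b': at 7  → match P1@[18:21],P3@[19:21]
pos 22 'a': at 0 (via fail)
pos 23 'd': at 4
pos 24 'c': at 5
pos 25 'b': at 6
pos 26 'b': at 7  → match P1@[23:26],P3@[24:26]
pos 27 'c': at 1 (via fail)
pos 28 'd': at 4 (via fail)
pos 29 'd': at 4 (via fail)
pos 30 'c': at 5
pos 31 'b': at 6
pos 32 'b': at 7  → match P1@[29:32],P3@[30:32]
pos 33 'd': at 4 (via fail)
pos 34 'b': at 8
pos 35 'c': at 9
pos 36 'a': at 10  → match P2@[33:36]
pos 37 'a': at 0 (via fail)
pos 38 'c': at 1
pos 39 'c': at 2
pos 40 'd': at 3  → match P0@[38:40]
pos 41 'c': at 5 (via fail)
pos 42 'd': at 4 (via fail)

All matches (sorted): [[3,1],[3,3],[6,0],[12,0],[15,0],[21,1],[21,3],[26,1],[26,3],[32,1],[32,3],[36,2],[40,0]]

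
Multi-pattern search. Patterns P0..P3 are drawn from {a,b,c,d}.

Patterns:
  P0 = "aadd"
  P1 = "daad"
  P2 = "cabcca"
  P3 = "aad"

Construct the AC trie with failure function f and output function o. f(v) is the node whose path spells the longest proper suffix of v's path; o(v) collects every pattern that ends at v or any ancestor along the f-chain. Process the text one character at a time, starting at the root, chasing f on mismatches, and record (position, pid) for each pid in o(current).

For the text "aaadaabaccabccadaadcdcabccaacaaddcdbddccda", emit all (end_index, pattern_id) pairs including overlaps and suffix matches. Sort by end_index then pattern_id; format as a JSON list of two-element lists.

Construct AC machine:
Trie (insert patterns):
  0='ε' goto a→1 c→9 d→5
  1='a' goto a→2
  2='aa' goto d→3
  3='aad' goto d→4  [P3 ends]
  4='aadd' goto ·  [P0 ends]
  5='d' goto a→6
  6='da' goto a→7
  7='daa' goto d→8
  8='daad' goto ·  [P1 ends]
  9='c' goto a→10
  10='ca' goto b→11
  11='cab' goto c→12
  12='cabc' goto c→13
  13='cabcc' goto a→14
  14='cabcca' goto ·  [P2 ends]

Failure links (BFS by depth):
  n1('a'): parent n0 fail=0; on 'a' 0 → fail=0;  out ∅∪∅=∅
  n5('d'): parent n0 fail=0; on 'd' 0 → fail=0;  out ∅∪∅=∅
  n9('c'): parent n0 fail=0; on 'c' 0 → fail=0;  out ∅∪∅=∅
  n2('aa'): parent n1 fail=0; on 'a' 0 → fail=1;  out ∅∪∅=∅
  n6('da'): parent n5 fail=0; on 'a' 0 → fail=1;  out ∅∪∅=∅
  n10('ca'): parent n9 fail=0; on 'a' 0 → fail=1;  out ∅∪∅=∅
  n3('aad'): parent n2 fail=1; on 'd' 1→0 → fail=5;  out {3}∪∅={3}
  n7('daa'): parent n6 fail=1; on 'a' 1 → fail=2;  out ∅∪∅=∅
  n11('cab'): parent n10 fail=1; on 'b' 1→0 → fail=0;  out ∅∪∅=∅
  n4('aadd'): parent n3 fail=5; on 'd' 5→0 → fail=5;  out {0}∪∅={0}
  n8('daad'): parent n7 fail=2; on 'd' 2 → fail=3;  out {1}∪{3}={1,3}
  n12('cabc'): parent n11 fail=0; on 'c' 0 → fail=9;  out ∅∪∅=∅
  n13('cabcc'): parent n12 fail=9; on 'c' 9→0 → fail=9;  out ∅∪∅=∅
  n14('cabcca'): parent n13 fail=9; on 'a' 9 → fail=10;  out {2}∪∅={2}

Text stream:
i=0 'a': node 0→1
i=1 'a': node 1→2
i=2 'a': node 2→2 (fail-walked)
i=3 'd': node 2→3  emit P3@[1:3]
i=4 'a': node 3→6 (fail-walked)
i=5 'a': node 6→7
i=6 'b': node 7→0 (fail-walked)
i=7 'a': node 0→1
i=8 'c': node 1→9 (fail-walked)
i=9 'c': node 9→9 (fail-walked)
i=10 'a': node 9→10
i=11 'b': node 10→11
i=12 'c': node 11→12
i=13 'c': node 12→13
i=14 'a': node 13→14  emit P2@[9:14]
i=15 'd': node 14→5 (fail-walked)
i=16 'a': node 5→6
i=17 'a': node 6→7
i=18 'd': node 7→8  emit P1@[15:18],P3@[16:18]
i=19 'c': node 8→9 (fail-walked)
i=20 'd': node 9→5 (fail-walked)
i=21 'c': node 5→9 (fail-walked)
i=22 'a': node 9→10
i=23 'b': node 10→11
i=24 'c': node 11→12
i=25 'c': node 12→13
i=26 'a': node 13→14  emit P2@[21:26]
i=27 'a': node 14→2 (fail-walked)
i=28 'c': node 2→9 (fail-walked)
i=29 'a': node 9→10
i=30 'a': node 10→2 (fail-walked)
i=31 'd': node 2→3  emit P3@[29:31]
i=32 'd': node 3→4  emit P0@[29:32]
i=33 'c': node 4→9 (fail-walked)
i=34 'd': node 9→5 (fail-walked)
i=35 'b': node 5→0 (fail-walked)
i=36 'd': node 0→5
i=37 'd': node 5→5 (fail-walked)
i=38 'c': node 5→9 (fail-walked)
i=39 'c': node 9→9 (fail-walked)
i=40 'd': node 9→5 (fail-walked)
i=41 'a': node 5→6

All matches (sorted): [[3,3],[14,2],[18,1],[18,3],[26,2],[31,3],[32,0]]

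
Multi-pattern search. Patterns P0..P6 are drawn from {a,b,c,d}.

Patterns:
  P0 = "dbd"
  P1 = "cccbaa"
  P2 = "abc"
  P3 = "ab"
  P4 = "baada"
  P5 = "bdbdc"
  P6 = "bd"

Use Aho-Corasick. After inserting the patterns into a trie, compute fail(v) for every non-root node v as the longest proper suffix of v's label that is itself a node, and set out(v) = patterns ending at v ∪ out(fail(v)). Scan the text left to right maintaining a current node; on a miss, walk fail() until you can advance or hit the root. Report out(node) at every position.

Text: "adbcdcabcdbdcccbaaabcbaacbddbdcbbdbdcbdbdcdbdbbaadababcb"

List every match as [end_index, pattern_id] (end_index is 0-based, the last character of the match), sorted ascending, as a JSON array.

Build automaton:
Trie (insert patterns):
  n0 'ε': a→10 b→13 c→4 d→1
  n1 'd': b→2
  n2 'db': d→3
  n3 'dbd': ·  [P0 ends]
  n4 'c': c→5
  n5 'cc': c→6
  n6 'ccc': b→7
  n7 'cccb': a→8
  n8 'cccba': a→9
  n9 'cccbaa': ·  [P1 ends]
  n10 'a': b→11
  n11 'ab': c→12  [P3 ends]
  n12 'abc': ·  [P2 ends]
  n13 'b': a→14 d→18
  n14 'ba': a→15
  n15 'baa': d→16
  n16 'baad': a→17
  n17 'baada': ·  [P4 ends]
  n18 'bd': b→19  [P6 ends]
  n19 'bdb': d→20
  n20 'bdbd': c→21
  n21 'bdbdc': ·  [P5 ends]

BFS fail/out derivation:
  n1('d'): parent n0 fail=0; on 'd' 0 → fail=0;  out ∅∪∅=∅
  n4('c'): parent n0 fail=0; on 'c' 0 → fail=0;  out ∅∪∅=∅
  n10('a'): parent n0 fail=0; on 'a' 0 → fail=0;  out ∅∪∅=∅
  n13('b'): parent n0 fail=0; on 'b' 0 → fail=0;  out ∅∪∅=∅
  n2('db'): parent n1 fail=0; on 'b' 0 → fail=13;  out ∅∪∅=∅
  n5('cc'): parent n4 fail=0; on 'c' 0 → fail=4;  out ∅∪∅=∅
  n11('ab'): parent n10 fail=0; on 'b' 0 → fail=13;  out {3}∪∅={3}
  n14('ba'): parent n13 fail=0; on 'a' 0 → fail=10;  out ∅∪∅=∅
  n18('bd'): parent n13 fail=0; on 'd' 0 → fail=1;  out {6}∪∅={6}
  n3('dbd'): parent n2 fail=13; on 'd' 13 → fail=18;  out {0}∪{6}={0,6}
  n6('ccc'): parent n5 fail=4; on 'c' 4 → fail=5;  out ∅∪∅=∅
  n12('abc'): parent n11 fail=13; on 'c' 13→0 → fail=4;  out {2}∪∅={2}
  n15('baa'): parent n14 fail=10; on 'a' 10→0 → fail=10;  out ∅∪∅=∅
  n19('bdb'): parent n18 fail=1; on 'b' 1 → fail=2;  out ∅∪∅=∅
  n7('cccb'): parent n6 fail=5; on 'b' 5→4→0 → fail=13;  out ∅∪∅=∅
  n16('baad'): parent n15 fail=10; on 'd' 10→0 → fail=1;  out ∅∪∅=∅
  n20('bdbd'): parent n19 fail=2; on 'd' 2 → fail=3;  out ∅∪{0,6}={0,6}
  n8('cccba'): parent n7 fail=13; on 'a' 13 → fail=14;  out ∅∪∅=∅
  n17('baada'): parent n16 fail=1; on 'a' 1→0 → fail=10;  out {4}∪∅={4}
  n21('bdbdc'): parent n20 fail=3; on 'c' 3→18→1→0 → fail=4;  out {5}∪∅={5}
  n9('cccbaa'): parent n8 fail=14; on 'a' 14 → fail=15;  out {1}∪∅={1}

Run:
pos 0 'a': at 10
pos 1 'd': at 1 ·f
pos 2 'b': at 2
pos 3 'c': at 4 ·f
pos 4 'd': at 1 ·f
pos 5 'c': at 4 ·f
pos 6 'a': at 10 ·f
pos 7 'b': at 11  ** P3@[6:7]
pos 8 'c': at 12  ** P2@[6:8]
pos 9 'd': at 1 ·f
pos 10 'b': at 2
pos 11 'd': at 3  ** P0@[9:11],P6@[10:11]
pos 12 'c': at 4 ·f
pos 13 'c': at 5
pos 14 'c': at 6
pos 15 'b': at 7
pos 16 'a': at 8
pos 17 'a': at 9  ** P1@[12:17]
pos 18 'a': at 10 ·f
pos 19 'b': at 11  ** P3@[18:19]
pos 20 'c': at 12  ** P2@[18:20]
pos 21 'b': at 13 ·f
pos 22 'a': at 14
pos 23 'a': at 15
pos 24 'c': at 4 ·f
pos 25 'b': at 13 ·f
pos 26 'd': at 18  ** P6@[25:26]
pos 27 'd': at 1 ·f
pos 28 'b': at 2
pos 29 'd': at 3  ** P0@[27:29],P6@[28:29]
pos 30 'c': at 4 ·f
pos 31 'b': at 13 ·f
pos 32 'b': at 13 ·f
pos 33 'd': at 18  ** P6@[32:33]
pos 34 'b': at 19
pos 35 'd': at 20  ** P0@[33:35],P6@[34:35]
pos 36 'c': at 21  ** P5@[32:36]
pos 37 'b': at 13 ·f
pos 38 'd': at 18  ** P6@[37:38]
pos 39 'b': at 19
pos 40 'd': at 20  ** P0@[38:40],P6@[39:40]
pos 41 'c': at 21  ** P5@[37:41]
pos 42 'd': at 1 ·f
pos 43 'b': at 2
pos 44 'd': at 3  ** P0@[42:44],P6@[43:44]
pos 45 'b': at 19 ·f
pos 46 'b': at 13 ·f
pos 47 'a': at 14
pos 48 'a': at 15
pos 49 'd': at 16
pos 50 'a': at 17  ** P4@[46:50]
pos 51 'b': at 11 ·f  ** P3@[50:51]
pos 52 'a': at 14 ·f
pos 53 'b': at 11 ·f  ** P3@[52:53]
pos 54 'c': at 12  ** P2@[52:54]
pos 55 'b': at 13 ·f

Result: [[7,3],[8,2],[11,0],[11,6],[17,1],[19,3],[20,2],[26,6],[29,0],[29,6],[33,6],[35,0],[35,6],[36,5],[38,6],[40,0],[40,6],[41,5],[44,0],[44,6],[50,4],[51,3],[53,3],[54,2]]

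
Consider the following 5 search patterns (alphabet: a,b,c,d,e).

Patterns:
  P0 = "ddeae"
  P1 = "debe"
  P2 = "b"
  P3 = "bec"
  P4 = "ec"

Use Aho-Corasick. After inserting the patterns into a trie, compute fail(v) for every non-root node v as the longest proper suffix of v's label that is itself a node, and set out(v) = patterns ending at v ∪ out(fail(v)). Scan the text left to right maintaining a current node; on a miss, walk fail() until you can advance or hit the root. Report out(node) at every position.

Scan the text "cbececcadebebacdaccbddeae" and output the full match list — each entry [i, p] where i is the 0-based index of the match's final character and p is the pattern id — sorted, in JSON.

Build:
Trie (insert patterns):
  n0 'ε': b→9 d→1 e→12
  n1 'd': d→2 e→6
  n2 'dd': e→3
  n3 'dde': a→4
  n4 'ddea': e→5
  n5 'ddeae': ·  [P0 ends]
  n6 'de': b→7
  n7 'deb': e→8
  n8 'debe': ·  [P1 ends]
  n9 'b': e→10  [P2 ends]
  n10 'be': c→11
  n11 'bec': ·  [P3 ends]
  n12 'e': c→13
  n13 'ec': ·  [P4 ends]

BFS fail/out derivation:
  fail(1) 'd': from fail(0)=0 chase 'd': 0 ⇒ 0;  out=∅∪out(0)=∅
  fail(9) 'b': from fail(0)=0 chase 'b': 0 ⇒ 0;  out={2}∪out(0)={2}
  fail(12) 'e': from fail(0)=0 chase 'e': 0 ⇒ 0;  out=∅∪out(0)=∅
  fail(2) 'dd': from fail(1)=0 chase 'd': 0 ⇒ 1;  out=∅∪out(1)=∅
  fail(6) 'de': from fail(1)=0 chase 'e': 0 ⇒ 12;  out=∅∪out(12)=∅
  fail(10) 'be': from fail(9)=0 chase 'e': 0 ⇒ 12;  out=∅∪out(12)=∅
  fail(13) 'ec': from fail(12)=0 chase 'c': 0 ⇒ 0;  out={4}∪out(0)={4}
  fail(3) 'dde': from fail(2)=1 chase 'e': 1 ⇒ 6;  out=∅∪out(6)=∅
  fail(7) 'deb': from fail(6)=12 chase 'b': 12→0 ⇒ 9;  out=∅∪out(9)={2}
  fail(11) 'bec': from fail(10)=12 chase 'c': 12 ⇒ 13;  out={3}∪out(13)={3,4}
  fail(4) 'ddea': from fail(3)=6 chase 'a': 6→12→0 ⇒ 0;  out=∅∪out(0)=∅
  fail(8) 'debe': from fail(7)=9 chase 'e': 9 ⇒ 10;  out={1}∪out(10)={1}
  fail(5) 'ddeae': from fail(4)=0 chase 'e': 0 ⇒ 12;  out={0}∪out(12)={0}

Text stream:
i=0 'c': node 0→0
i=1 'b': node 0→9  emit P2@[1:1]
i=2 'e': node 9→10
i=3 'c': node 10→11  emit P3@[1:3],P4@[2:3]
i=4 'e': node 11→12 (via fail)
i=5 'c': node 12→13  emit P4@[4:5]
i=6 'c': node 13→0 (via fail)
i=7 'a': node 0→0
i=8 'd': node 0→1
i=9 'e': node 1→6
i=10 'b': node 6→7  emit P2@[10:10]
i=11 'e': node 7→8  emit P1@[8:11]
i=12 'b': node 8→9 (via fail)  emit P2@[12:12]
i=13 'a': node 9→0 (via fail)
i=14 'c': node 0→0
i=15 'd': node 0→1
i=16 'a': node 1→0 (via fail)
i=17 'c': node 0→0
i=18 'c': node 0→0
i=19 'b': node 0→9  emit P2@[19:19]
i=20 'd': node 9→1 (via fail)
i=21 'd': node 1→2
i=22 'e': node 2→3
i=23 'a': node 3→4
i=24 'e': node 4→5  emit P0@[20:24]

Matches: [[1,2],[3,3],[3,4],[5,4],[10,2],[11,1],[12,2],[19,2],[24,0]]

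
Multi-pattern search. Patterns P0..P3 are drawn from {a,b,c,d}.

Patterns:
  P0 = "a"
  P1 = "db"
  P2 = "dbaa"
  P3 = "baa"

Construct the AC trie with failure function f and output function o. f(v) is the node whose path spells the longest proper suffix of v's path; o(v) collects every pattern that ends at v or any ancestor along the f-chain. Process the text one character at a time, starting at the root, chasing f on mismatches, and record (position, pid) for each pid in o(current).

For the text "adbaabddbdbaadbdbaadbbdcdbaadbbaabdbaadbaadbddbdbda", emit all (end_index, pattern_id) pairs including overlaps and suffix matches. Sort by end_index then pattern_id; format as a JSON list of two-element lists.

Build:
Trie nodes:
  0='ε' goto a→1 b→6 d→2
  1='a' goto ·  ←P0
  2='d' goto b→3
  3='db' goto a→4  ←P1
  4='dba' goto a→5
  5='dbaa' goto ·  ←P2
  6='b' goto a→7
  7='ba' goto a→8
  8='baa' goto ·  ←P3

BFS fail/out derivation:
  fail(1) 'a': from fail(0)=0 chase 'a': 0 ⇒ 0;  out={0}∪out(0)={0}
  fail(2) 'd': from fail(0)=0 chase 'd': 0 ⇒ 0;  out=∅∪out(0)=∅
  fail(6) 'b': from fail(0)=0 chase 'b': 0 ⇒ 0;  out=∅∪out(0)=∅
  fail(3) 'db': from fail(2)=0 chase 'b': 0 ⇒ 6;  out={1}∪out(6)={1}
  fail(7) 'ba': from fail(6)=0 chase 'a': 0 ⇒ 1;  out=∅∪out(1)={0}
  fail(4) 'dba': from fail(3)=6 chase 'a': 6 ⇒ 7;  out=∅∪out(7)={0}
  fail(8) 'baa': from fail(7)=1 chase 'a': 1→0 ⇒ 1;  out={3}∪out(1)={0,3}
  fail(5) 'dbaa': from fail(4)=7 chase 'a': 7 ⇒ 8;  out={2}∪out(8)={0,2,3}

Scan:
pos 0 'a': at 1  emit P0@[0:0]
pos 1 'd': at 2 (via fail)
pos 2 'b': at 3  emit P1@[1:2]
pos 3 'a': at 4  emit P0@[3:3]
pos 4 'a': at 5  emit P0@[4:4],P2@[1:4],P3@[2:4]
pos 5 'b': at 6 (via fail)
pos 6 'd': at 2 (via fail)
pos 7 'd': at 2 (via fail)
pos 8 'b': at 3  emit P1@[7:8]
pos 9 'd': at 2 (via fail)
pos 10 'b': at 3  emit P1@[9:10]
pos 11 'a': at 4  emit P0@[11:11]
pos 12 'a': at 5  emit P0@[12:12],P2@[9:12],P3@[10:12]
pos 13 'd': at 2 (via fail)
pos 14 'b': at 3  emit P1@[13:14]
pos 15 'd': at 2 (via fail)
pos 16 'b': at 3  emit P1@[15:16]
pos 17 'a': at 4  emit P0@[17:17]
pos 18 'a': at 5  emit P0@[18:18],P2@[15:18],P3@[16:18]
pos 19 'd': at 2 (via fail)
pos 20 'b': at 3  emit P1@[19:20]
pos 21 'b': at 6 (via fail)
pos 22 'd': at 2 (via fail)
pos 23 'c': at 0 (via fail)
pos 24 'd': at 2
pos 25 'b': at 3  emit P1@[24:25]
pos 26 'a': at 4  emit P0@[26:26]
pos 27 'a': at 5  emit P0@[27:27],P2@[24:27],P3@[25:27]
pos 28 'd': at 2 (via fail)
pos 29 'b': at 3  emit P1@[28:29]
pos 30 'b': at 6 (via fail)
pos 31 'a': at 7  emit P0@[31:31]
pos 32 'a': at 8  emit P0@[32:32],P3@[30:32]
pos 33 'b': at 6 (via fail)
pos 34 'd': at 2 (via fail)
pos 35 'b': at 3  emit P1@[34:35]
pos 36 'a': at 4  emit P0@[36:36]
pos 37 'a': at 5  emit P0@[37:37],P2@[34:37],P3@[35:37]
pos 38 'd': at 2 (via fail)
pos 39 'b': at 3  emit P1@[38:39]
pos 40 'a': at 4  emit P0@[40:40]
pos 41 'a': at 5  emit P0@[41:41],P2@[38:41],P3@[39:41]
pos 42 'd': at 2 (via fail)
pos 43 'b': at 3  emit P1@[42:43]
pos 44 'd': at 2 (via fail)
pos 45 'd': at 2 (via fail)
pos 46 'b': at 3  emit P1@[45:46]
pos 47 'd': at 2 (via fail)
pos 48 'b': at 3  emit P1@[47:48]
pos 49 'd': at 2 (via fail)
pos 50 'a': at 1 (via fail)  emit P0@[50:50]

All matches (sorted): [[0,0],[2,1],[3,0],[4,0],[4,2],[4,3],[8,1],[10,1],[11,0],[12,0],[12,2],[12,3],[14,1],[16,1],[17,0],[18,0],[18,2],[18,3],[20,1],[25,1],[26,0],[27,0],[27,2],[27,3],[29,1],[31,0],[32,0],[32,3],[35,1],[36,0],[37,0],[37,2],[37,3],[39,1],[40,0],[41,0],[41,2],[41,3],[43,1],[46,1],[48,1],[50,0]]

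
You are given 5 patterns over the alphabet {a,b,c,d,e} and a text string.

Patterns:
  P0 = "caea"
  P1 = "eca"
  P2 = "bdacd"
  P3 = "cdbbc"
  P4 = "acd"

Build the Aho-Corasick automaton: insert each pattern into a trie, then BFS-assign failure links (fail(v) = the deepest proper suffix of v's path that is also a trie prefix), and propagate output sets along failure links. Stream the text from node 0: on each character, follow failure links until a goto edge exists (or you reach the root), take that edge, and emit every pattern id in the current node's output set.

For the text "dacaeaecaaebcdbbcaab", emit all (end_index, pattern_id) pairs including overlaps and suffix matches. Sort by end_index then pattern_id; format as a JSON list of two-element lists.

Build automaton:
Trie (insert patterns):
  n0 'ε': a→17 b→8 c→1 e→5
  n1 'c': a→2 d→13
  n2 'ca': e→3
  n3 'cae': a→4
  n4 'caea': ·  ←P0
  n5 'e': c→6
  n6 'ec': a→7
  n7 'eca': ·  ←P1
  n8 'b': d→9
  n9 'bd': a→10
  n10 'bda': c→11
  n11 'bdac': d→12
  n12 'bdacd': ·  ←P2
  n13 'cd': b→14
  n14 'cdb': b→15
  n15 'cdbb': c→16
  n16 'cdbbc': ·  ←P3
  n17 'a': c→18
  n18 'ac': d→19
  n19 'acd': ·  ←P4

Failure links (BFS by depth):
  fail(1) 'c': from fail(0)=0 chase 'c': 0 ⇒ 0;  out=∅∪out(0)=∅
  fail(5) 'e': from fail(0)=0 chase 'e': 0 ⇒ 0;  out=∅∪out(0)=∅
  fail(8) 'b': from fail(0)=0 chase 'b': 0 ⇒ 0;  out=∅∪out(0)=∅
  fail(17) 'a': from fail(0)=0 chase 'a': 0 ⇒ 0;  out=∅∪out(0)=∅
  fail(2) 'ca': from fail(1)=0 chase 'a': 0 ⇒ 17;  out=∅∪out(17)=∅
  fail(6) 'ec': from fail(5)=0 chase 'c': 0 ⇒ 1;  out=∅∪out(1)=∅
  fail(9) 'bd': from fail(8)=0 chase 'd': 0 ⇒ 0;  out=∅∪out(0)=∅
  fail(13) 'cd': from fail(1)=0 chase 'd': 0 ⇒ 0;  out=∅∪out(0)=∅
  fail(18) 'ac': from fail(17)=0 chase 'c': 0 ⇒ 1;  out=∅∪out(1)=∅
  fail(3) 'cae': from fail(2)=17 chase 'e': 17→0 ⇒ 5;  out=∅∪out(5)=∅
  fail(7) 'eca': from fail(6)=1 chase 'a': 1 ⇒ 2;  out={1}∪out(2)={1}
  fail(10) 'bda': from fail(9)=0 chase 'a': 0 ⇒ 17;  out=∅∪out(17)=∅
  fail(14) 'cdb': from fail(13)=0 chase 'b': 0 ⇒ 8;  out=∅∪out(8)=∅
  fail(19) 'acd': from fail(18)=1 chase 'd': 1 ⇒ 13;  out={4}∪out(13)={4}
  fail(4) 'caea': from fail(3)=5 chase 'a': 5→0 ⇒ 17;  out={0}∪out(17)={0}
  fail(11) 'bdac': from fail(10)=17 chase 'c': 17 ⇒ 18;  out=∅∪out(18)=∅
  fail(15) 'cdbb': from fail(14)=8 chase 'b': 8→0 ⇒ 8;  out=∅∪out(8)=∅
  fail(12) 'bdacd': from fail(11)=18 chase 'd': 18 ⇒ 19;  out={2}∪out(19)={2,4}
  fail(16) 'cdbbc': from fail(15)=8 chase 'c': 8→0 ⇒ 1;  out={3}∪out(1)={3}

Scan:
pos 0 'd': at 0
pos 1 'a': at 17
pos 2 'c': at 18
pos 3 'a': at 2 (via fail)
pos 4 'e': at 3
pos 5 'a': at 4  ** P0@[2:5]
pos 6 'e': at 5 (via fail)
pos 7 'c': at 6
pos 8 'a': at 7  ** P1@[6:8]
pos 9 'a': at 17 (via fail)
pos 10 'e': at 5 (via fail)
pos 11 'b': at 8 (via fail)
pos 12 'c': at 1 (via fail)
pos 13 'd': at 13
pos 14 'b': at 14
pos 15 'b': at 15
pos 16 'c': at 16  ** P3@[12:16]
pos 17 'a': at 2 (via fail)
pos 18 'a': at 17 (via fail)
pos 19 'b': at 8 (via fail)

All matches (sorted): [[5,0],[8,1],[16,3]]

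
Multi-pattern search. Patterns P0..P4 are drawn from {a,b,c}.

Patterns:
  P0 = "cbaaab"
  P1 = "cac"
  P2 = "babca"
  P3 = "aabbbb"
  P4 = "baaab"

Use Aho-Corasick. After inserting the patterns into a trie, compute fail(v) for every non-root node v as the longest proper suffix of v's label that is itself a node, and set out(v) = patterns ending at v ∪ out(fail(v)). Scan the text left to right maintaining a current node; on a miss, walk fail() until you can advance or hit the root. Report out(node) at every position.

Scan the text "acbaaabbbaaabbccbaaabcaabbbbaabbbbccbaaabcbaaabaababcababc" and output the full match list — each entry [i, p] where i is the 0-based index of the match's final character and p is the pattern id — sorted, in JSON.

Build automaton:
Trie nodes:
  n0 'ε': a→14 b→9 c→1
  n1 'c': a→7 b→2
  n2 'cb': a→3
  n3 'cba': a→4
  n4 'cbaa': a→5
  n5 'cbaaa': b→6
  n6 'cbaaab': ·  [P0 ends]
  n7 'ca': c→8
  n8 'cac': ·  [P1 ends]
  n9 'b': a→10
  n10 'ba': a→20 b→11
  n11 'bab': c→12
  n12 'babc': a→13
  n13 'babca': ·  [P2 ends]
  n14 'a': a→15
  n15 'aa': b→16
  n16 'aab': b→17
  n17 'aabb': b→18
  n18 'aabbb': b→19
  n19 'aabbbb': ·  [P3 ends]
  n20 'baa': a→21
  n21 'baaa': b→22
  n22 'baaab': ·  [P4 ends]

Failure links (BFS by depth):
  n1('c'): parent n0 fail=0; on 'c' 0 → fail=0;  out ∅∪∅=∅
  n9('b'): parent n0 fail=0; on 'b' 0 → fail=0;  out ∅∪∅=∅
  n14('a'): parent n0 fail=0; on 'a' 0 → fail=0;  out ∅∪∅=∅
  n2('cb'): parent n1 fail=0; on 'b' 0 → fail=9;  out ∅∪∅=∅
  n7('ca'): parent n1 fail=0; on 'a' 0 → fail=14;  out ∅∪∅=∅
  n10('ba'): parent n9 fail=0; on 'a' 0 → fail=14;  out ∅∪∅=∅
  n15('aa'): parent n14 fail=0; on 'a' 0 → fail=14;  out ∅∪∅=∅
  n3('cba'): parent n2 fail=9; on 'a' 9 → fail=10;  out ∅∪∅=∅
  n8('cac'): parent n7 fail=14; on 'c' 14→0 → fail=1;  out {1}∪∅={1}
  n11('bab'): parent n10 fail=14; on 'b' 14→0 → fail=9;  out ∅∪∅=∅
  n16('aab'): parent n15 fail=14; on 'b' 14→0 → fail=9;  out ∅∪∅=∅
  n20('baa'): parent n10 fail=14; on 'a' 14 → fail=15;  out ∅∪∅=∅
  n4('cbaa'): parent n3 fail=10; on 'a' 10 → fail=20;  out ∅∪∅=∅
  n12('babc'): parent n11 fail=9; on 'c' 9→0 → fail=1;  out ∅∪∅=∅
  n17('aabb'): parent n16 fail=9; on 'b' 9→0 → fail=9;  out ∅∪∅=∅
  n21('baaa'): parent n20 fail=15; on 'a' 15→14 → fail=15;  out ∅∪∅=∅
  n5('cbaaa'): parent n4 fail=20; on 'a' 20 → fail=21;  out ∅∪∅=∅
  n13('babca'): parent n12 fail=1; on 'a' 1 → fail=7;  out {2}∪∅={2}
  n18('aabbb'): parent n17 fail=9; on 'b' 9→0 → fail=9;  out ∅∪∅=∅
  n22('baaab'): parent n21 fail=15; on 'b' 15 → fail=16;  out {4}∪∅={4}
  n6('cbaaab'): parent n5 fail=21; on 'b' 21 → fail=22;  out {0}∪{4}={0,4}
  n19('aabbbb'): parent n18 fail=9; on 'b' 9→0 → fail=9;  out {3}∪∅={3}

Text stream:
[0] read 'a'  n0⇒n14
[1] read 'c'  n14⇒n1 (via fail)
[2] read 'b'  n1⇒n2
[3] read 'a'  n2⇒n3
[4] read 'a'  n3⇒n4
[5] read 'a'  n4⇒n5
[6] read 'b'  n5⇒n6  emit P0@[1:6],P4@[2:6]
[7] read 'b'  n6⇒n17 (via fail)
[8] read 'b'  n17⇒n18
[9] read 'a'  n18⇒n10 (via fail)
[10] read 'a'  n10⇒n20
[11] read 'a'  n20⇒n21
[12] read 'b'  n21⇒n22  emit P4@[8:12]
[13] read 'b'  n22⇒n17 (via fail)
[14] read 'c'  n17⇒n1 (via fail)
[15] read 'c'  n1⇒n1 (via fail)
[16] read 'b'  n1⇒n2
[17] read 'a'  n2⇒n3
[18] read 'a'  n3⇒n4
[19] read 'a'  n4⇒n5
[20] read 'b'  n5⇒n6  emit P0@[15:20],P4@[16:20]
[21] read 'c'  n6⇒n1 (via fail)
[22] read 'a'  n1⇒n7
[23] read 'a'  n7⇒n15 (via fail)
[24] read 'b'  n15⇒n16
[25] read 'b'  n16⇒n17
[26] read 'b'  n17⇒n18
[27] read 'b'  n18⇒n19  emit P3@[22:27]
[28] read 'a'  n19⇒n10 (via fail)
[29] read 'a'  n10⇒n20
[30] read 'b'  n20⇒n16 (via fail)
[31] read 'b'  n16⇒n17
[32] read 'b'  n17⇒n18
[33] read 'b'  n18⇒n19  emit P3@[28:33]
[34] read 'c'  n19⇒n1 (via fail)
[35] read 'c'  n1⇒n1 (via fail)
[36] read 'b'  n1⇒n2
[37] read 'a'  n2⇒n3
[38] read 'a'  n3⇒n4
[39] read 'a'  n4⇒n5
[40] read 'b'  n5⇒n6  emit P0@[35:40],P4@[36:40]
[41] read 'c'  n6⇒n1 (via fail)
[42] read 'b'  n1⇒n2
[43] read 'a'  n2⇒n3
[44] read 'a'  n3⇒n4
[45] read 'a'  n4⇒n5
[46] read 'b'  n5⇒n6  emit P0@[41:46],P4@[42:46]
[47] read 'a'  n6⇒n10 (via fail)
[48] read 'a'  n10⇒n20
[49] read 'b'  n20⇒n16 (via fail)
[50] read 'a'  n16⇒n10 (via fail)
[51] read 'b'  n10⇒n11
[52] read 'c'  n11⇒n12
[53] read 'a'  n12⇒n13  emit P2@[49:53]
[54] read 'b'  n13⇒n9 (via fail)
[55] read 'a'  n9⇒n10
[56] read 'b'  n10⇒n11
[57] read 'c'  n11⇒n12

Matches: [[6,0],[6,4],[12,4],[20,0],[20,4],[27,3],[33,3],[40,0],[40,4],[46,0],[46,4],[53,2]]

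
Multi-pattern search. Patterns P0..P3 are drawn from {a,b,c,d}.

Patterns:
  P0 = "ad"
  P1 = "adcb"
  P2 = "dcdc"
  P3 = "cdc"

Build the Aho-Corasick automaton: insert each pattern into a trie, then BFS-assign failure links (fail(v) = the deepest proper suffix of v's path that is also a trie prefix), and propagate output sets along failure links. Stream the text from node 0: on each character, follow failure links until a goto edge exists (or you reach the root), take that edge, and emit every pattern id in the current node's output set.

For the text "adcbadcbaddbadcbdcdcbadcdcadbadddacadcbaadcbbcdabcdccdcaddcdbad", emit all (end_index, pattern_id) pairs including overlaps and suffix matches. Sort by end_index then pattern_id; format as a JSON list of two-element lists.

Build automaton:
Trie (insert patterns):
  n0 'ε': a→1 c→9 d→5
  n1 'a': d→2
  n2 'ad': c→3  [P0 ends]
  n3 'adc': b→4
  n4 'adcb': ·  [P1 ends]
  n5 'd': c→6
  n6 'dc': d→7
  n7 'dcd': c→8
  n8 'dcdc': ·  [P2 ends]
  n9 'c': d→10
  n10 'cd': c→11
  n11 'cdc': ·  [P3 ends]

BFS fail/out derivation:
  fail(1) 'a': from fail(0)=0 chase 'a': 0 ⇒ 0;  out=∅∪out(0)=∅
  fail(5) 'd': from fail(0)=0 chase 'd': 0 ⇒ 0;  out=∅∪out(0)=∅
  fail(9) 'c': from fail(0)=0 chase 'c': 0 ⇒ 0;  out=∅∪out(0)=∅
  fail(2) 'ad': from fail(1)=0 chase 'd': 0 ⇒ 5;  out={0}∪out(5)={0}
  fail(6) 'dc': from fail(5)=0 chase 'c': 0 ⇒ 9;  out=∅∪out(9)=∅
  fail(10) 'cd': from fail(9)=0 chase 'd': 0 ⇒ 5;  out=∅∪out(5)=∅
  fail(3) 'adc': from fail(2)=5 chase 'c': 5 ⇒ 6;  out=∅∪out(6)=∅
  fail(7) 'dcd': from fail(6)=9 chase 'd': 9 ⇒ 10;  out=∅∪out(10)=∅
  fail(11) 'cdc': from fail(10)=5 chase 'c': 5 ⇒ 6;  out={3}∪out(6)={3}
  fail(4) 'adcb': from fail(3)=6 chase 'b': 6→9→0 ⇒ 0;  out={1}∪out(0)={1}
  fail(8) 'dcdc': from fail(7)=10 chase 'c': 10 ⇒ 11;  out={2}∪out(11)={2,3}

Scan:
[0] read 'a'  n0⇒n1
[1] read 'd'  n1⇒n2  → match P0@[0:1]
[2] read 'c'  n2⇒n3
[3] read 'b'  n3⇒n4  → match P1@[0:3]
[4] read 'a'  n4⇒n1 (fail-walked)
[5] read 'd'  n1⇒n2  → match P0@[4:5]
[6] read 'c'  n2⇒n3
[7] read 'b'  n3⇒n4  → match P1@[4:7]
[8] read 'a'  n4⇒n1 (fail-walked)
[9] read 'd'  n1⇒n2  → match P0@[8:9]
[10] read 'd'  n2⇒n5 (fail-walked)
[11] read 'b'  n5⇒n0 (fail-walked)
[12] read 'a'  n0⇒n1
[13] read 'd'  n1⇒n2  → match P0@[12:13]
[14] read 'c'  n2⇒n3
[15] read 'b'  n3⇒n4  → match P1@[12:15]
[16] read 'd'  n4⇒n5 (fail-walked)
[17] read 'c'  n5⇒n6
[18] read 'd'  n6⇒n7
[19] read 'c'  n7⇒n8  → match P2@[16:19],P3@[17:19]
[20] read 'b'  n8⇒n0 (fail-walked)
[21] read 'a'  n0⇒n1
[22] read 'd'  n1⇒n2  → match P0@[21:22]
[23] read 'c'  n2⇒n3
[24] read 'd'  n3⇒n7 (fail-walked)
[25] read 'c'  n7⇒n8  → match P2@[22:25],P3@[23:25]
[26] read 'a'  n8⇒n1 (fail-walked)
[27] read 'd'  n1⇒n2  → match P0@[26:27]
[28] read 'b'  n2⇒n0 (fail-walked)
[29] read 'a'  n0⇒n1
[30] read 'd'  n1⇒n2  → match P0@[29:30]
[31] read 'd'  n2⇒n5 (fail-walked)
[32] read 'd'  n5⇒n5 (fail-walked)
[33] read 'a'  n5⇒n1 (fail-walked)
[34] read 'c'  n1⇒n9 (fail-walked)
[35] read 'a'  n9⇒n1 (fail-walked)
[36] read 'd'  n1⇒n2  → match P0@[35:36]
[37] read 'c'  n2⇒n3
[38] read 'b'  n3⇒n4  → match P1@[35:38]
[39] read 'a'  n4⇒n1 (fail-walked)
[40] read 'a'  n1⇒n1 (fail-walked)
[41] read 'd'  n1⇒n2  → match P0@[40:41]
[42] read 'c'  n2⇒n3
[43] read 'b'  n3⇒n4  → match P1@[40:43]
[44] read 'b'  n4⇒n0 (fail-walked)
[45] read 'c'  n0⇒n9
[46] read 'd'  n9⇒n10
[47] read 'a'  n10⇒n1 (fail-walked)
[48] read 'b'  n1⇒n0 (fail-walked)
[49] read 'c'  n0⇒n9
[50] read 'd'  n9⇒n10
[51] read 'c'  n10⇒n11  → match P3@[49:51]
[52] read 'c'  n11⇒n9 (fail-walked)
[53] read 'd'  n9⇒n10
[54] read 'c'  n10⇒n11  → match P3@[52:54]
[55] read 'a'  n11⇒n1 (fail-walked)
[56] read 'd'  n1⇒n2  → match P0@[55:56]
[57] read 'd'  n2⇒n5 (fail-walked)
[58] read 'c'  n5⇒n6
[59] read 'd'  n6⇒n7
[60] read 'b'  n7⇒n0 (fail-walked)
[61] read 'a'  n0⇒n1
[62] read 'd'  n1⇒n2  → match P0@[61:62]

All matches (sorted): [[1,0],[3,1],[5,0],[7,1],[9,0],[13,0],[15,1],[19,2],[19,3],[22,0],[25,2],[25,3],[27,0],[30,0],[36,0],[38,1],[41,0],[43,1],[51,3],[54,3],[56,0],[62,0]]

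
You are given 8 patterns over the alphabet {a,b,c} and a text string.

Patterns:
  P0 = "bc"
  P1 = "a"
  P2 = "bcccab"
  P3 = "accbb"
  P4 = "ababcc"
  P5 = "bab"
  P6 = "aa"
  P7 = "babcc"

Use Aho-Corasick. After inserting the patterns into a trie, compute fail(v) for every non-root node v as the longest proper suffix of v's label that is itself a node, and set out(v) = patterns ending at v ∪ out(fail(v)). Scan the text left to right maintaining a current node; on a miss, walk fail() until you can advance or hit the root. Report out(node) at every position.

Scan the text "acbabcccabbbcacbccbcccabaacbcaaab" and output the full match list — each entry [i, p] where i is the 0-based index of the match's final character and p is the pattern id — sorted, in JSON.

Construct AC machine:
Trie (insert patterns):
  0='ε' goto a→3 b→1
  1='b' goto a→17 c→2
  2='bc' goto c→4  [P0 ends]
  3='a' goto a→19 b→12 c→8  [P1 ends]
  4='bcc' goto c→5
  5='bccc' goto a→6
  6='bccca' goto b→7
  7='bcccab' goto ·  [P2 ends]
  8='ac' goto c→9
  9='acc' goto b→10
  10='accb' goto b→11
  11='accbb' goto ·  [P3 ends]
  12='ab' goto a→13
  13='aba' goto b→14
  14='abab' goto c→15
  15='ababc' goto c→16
  16='ababcc' goto ·  [P4 ends]
  17='ba' goto b→18
  18='bab' goto c→20  [P5 ends]
  19='aa' goto ·  [P6 ends]
  20='babc' goto c→21
  21='babcc' goto ·  [P7 ends]

Failure links (BFS by depth):
  fail(1) 'b': from fail(0)=0 chase 'b': 0 ⇒ 0;  out=∅∪out(0)=∅
  fail(3) 'a': from fail(0)=0 chase 'a': 0 ⇒ 0;  out={1}∪out(0)={1}
  fail(2) 'bc': from fail(1)=0 chase 'c': 0 ⇒ 0;  out={0}∪out(0)={0}
  fail(8) 'ac': from fail(3)=0 chase 'c': 0 ⇒ 0;  out=∅∪out(0)=∅
  fail(12) 'ab': from fail(3)=0 chase 'b': 0 ⇒ 1;  out=∅∪out(1)=∅
  fail(17) 'ba': from fail(1)=0 chase 'a': 0 ⇒ 3;  out=∅∪out(3)={1}
  fail(19) 'aa': from fail(3)=0 chase 'a': 0 ⇒ 3;  out={6}∪out(3)={1,6}
  fail(4) 'bcc': from fail(2)=0 chase 'c': 0 ⇒ 0;  out=∅∪out(0)=∅
  fail(9) 'acc': from fail(8)=0 chase 'c': 0 ⇒ 0;  out=∅∪out(0)=∅
  fail(13) 'aba': from fail(12)=1 chase 'a': 1 ⇒ 17;  out=∅∪out(17)={1}
  fail(18) 'bab': from fail(17)=3 chase 'b': 3 ⇒ 12;  out={5}∪out(12)={5}
  fail(5) 'bccc': from fail(4)=0 chase 'c': 0 ⇒ 0;  out=∅∪out(0)=∅
  fail(10) 'accb': from fail(9)=0 chase 'b': 0 ⇒ 1;  out=∅∪out(1)=∅
  fail(14) 'abab': from fail(13)=17 chase 'b': 17 ⇒ 18;  out=∅∪out(18)={5}
  fail(20) 'babc': from fail(18)=12 chase 'c': 12→1 ⇒ 2;  out=∅∪out(2)={0}
  fail(6) 'bccca': from fail(5)=0 chase 'a': 0 ⇒ 3;  out=∅∪out(3)={1}
  fail(11) 'accbb': from fail(10)=1 chase 'b': 1→0 ⇒ 1;  out={3}∪out(1)={3}
  fail(15) 'ababc': from fail(14)=18 chase 'c': 18 ⇒ 20;  out=∅∪out(20)={0}
  fail(21) 'babcc': from fail(20)=2 chase 'c': 2 ⇒ 4;  out={7}∪out(4)={7}
  fail(7) 'bcccab': from fail(6)=3 chase 'b': 3 ⇒ 12;  out={2}∪out(12)={2}
  fail(16) 'ababcc': from fail(15)=20 chase 'c': 20 ⇒ 21;  out={4}∪out(21)={4,7}

Scan:
pos 0 'a': at 3  ** P1@[0:0]
pos 1 'c': at 8
pos 2 'b': at 1 (via fail)
pos 3 'a': at 17  ** P1@[3:3]
pos 4 'b': at 18  ** P5@[2:4]
pos 5 'c': at 20  ** P0@[4:5]
pos 6 'c': at 21  ** P7@[2:6]
pos 7 'c': at 5 (via fail)
pos 8 'a': at 6  ** P1@[8:8]
pos 9 'b': at 7  ** P2@[4:9]
pos 10 'b': at 1 (via fail)
pos 11 'b': at 1 (via fail)
pos 12 'c': at 2  ** P0@[11:12]
pos 13 'a': at 3 (via fail)  ** P1@[13:13]
pos 14 'c': at 8
pos 15 'b': at 1 (via fail)
pos 16 'c': at 2  ** P0@[15:16]
pos 17 'c': at 4
pos 18 'b': at 1 (via fail)
pos 19 'c': at 2  ** P0@[18:19]
pos 20 'c': at 4
pos 21 'c': at 5
pos 22 'a': at 6  ** P1@[22:22]
pos 23 'b': at 7  ** P2@[18:23]
pos 24 'a': at 13 (via fail)  ** P1@[24:24]
pos 25 'a': at 19 (via fail)  ** P1@[25:25],P6@[24:25]
pos 26 'c': at 8 (via fail)
pos 27 'b': at 1 (via fail)
pos 28 'c': at 2  ** P0@[27:28]
pos 29 'a': at 3 (via fail)  ** P1@[29:29]
pos 30 'a': at 19  ** P1@[30:30],P6@[29:30]
pos 31 'a': at 19 (via fail)  ** P1@[31:31],P6@[30:31]
pos 32 'b': at 12 (via fail)

All matches (sorted): [[0,1],[3,1],[4,5],[5,0],[6,7],[8,1],[9,2],[12,0],[13,1],[16,0],[19,0],[22,1],[23,2],[24,1],[25,1],[25,6],[28,0],[29,1],[30,1],[30,6],[31,1],[31,6]]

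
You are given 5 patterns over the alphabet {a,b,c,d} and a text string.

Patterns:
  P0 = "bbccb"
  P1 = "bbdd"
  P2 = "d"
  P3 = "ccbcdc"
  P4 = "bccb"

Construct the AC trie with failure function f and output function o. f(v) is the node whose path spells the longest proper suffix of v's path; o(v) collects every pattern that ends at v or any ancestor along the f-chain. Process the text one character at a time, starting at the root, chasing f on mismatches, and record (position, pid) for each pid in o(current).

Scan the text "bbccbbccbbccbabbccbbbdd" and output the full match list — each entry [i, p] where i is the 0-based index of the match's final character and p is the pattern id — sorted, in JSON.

Build automaton:
Trie nodes:
  0='ε' goto b→1 c→9 d→8
  1='b' goto b→2 c→15
  2='bb' goto c→3 d→6
  3='bbc' goto c→4
  4='bbcc' goto b→5
  5='bbccb' goto ·  [P0 ends]
  6='bbd' goto d→7
  7='bbdd' goto ·  [P1 ends]
  8='d' goto ·  [P2 ends]
  9='c' goto c→10
  10='cc' goto b→11
  11='ccb' goto c→12
  12='ccbc' goto d→13
  13='ccbcd' goto c→14
  14='ccbcdc' goto ·  [P3 ends]
  15='bc' goto c→16
  16='bcc' goto b→17
  17='bccb' goto ·  [P4 ends]

BFS fail/out derivation:
  n1('b'): parent n0 fail=0; on 'b' 0 → fail=0;  out ∅∪∅=∅
  n8('d'): parent n0 fail=0; on 'd' 0 → fail=0;  out {2}∪∅={2}
  n9('c'): parent n0 fail=0; on 'c' 0 → fail=0;  out ∅∪∅=∅
  n2('bb'): parent n1 fail=0; on 'b' 0 → fail=1;  out ∅∪∅=∅
  n10('cc'): parent n9 fail=0; on 'c' 0 → fail=9;  out ∅∪∅=∅
  n15('bc'): parent n1 fail=0; on 'c' 0 → fail=9;  out ∅∪∅=∅
  n3('bbc'): parent n2 fail=1; on 'c' 1 → fail=15;  out ∅∪∅=∅
  n6('bbd'): parent n2 fail=1; on 'd' 1→0 → fail=8;  out ∅∪{2}={2}
  n11('ccb'): parent n10 fail=9; on 'b' 9→0 → fail=1;  out ∅∪∅=∅
  n16('bcc'): parent n15 fail=9; on 'c' 9 → fail=10;  out ∅∪∅=∅
  n4('bbcc'): parent n3 fail=15; on 'c' 15 → fail=16;  out ∅∪∅=∅
  n7('bbdd'): parent n6 fail=8; on 'd' 8→0 → fail=8;  out {1}∪{2}={1,2}
  n12('ccbc'): parent n11 fail=1; on 'c' 1 → fail=15;  out ∅∪∅=∅
  n17('bccb'): parent n16 fail=10; on 'b' 10 → fail=11;  out {4}∪∅={4}
  n5('bbccb'): parent n4 fail=16; on 'b' 16 → fail=17;  out {0}∪{4}={0,4}
  n13('ccbcd'): parent n12 fail=15; on 'd' 15→9→0 → fail=8;  out ∅∪{2}={2}
  n14('ccbcdc'): parent n13 fail=8; on 'c' 8→0 → fail=9;  out {3}∪∅={3}

Run:
pos 0 'b': at 1
pos 1 'b': at 2
pos 2 'c': at 3
pos 3 'c': at 4
pos 4 'b': at 5  → match P0@[0:4],P4@[1:4]
pos 5 'b': at 2 (fail-walked)
pos 6 'c': at 3
pos 7 'c': at 4
pos 8 'b': at 5  → match P0@[4:8],P4@[5:8]
pos 9 'b': at 2 (fail-walked)
pos 10 'c': at 3
pos 11 'c': at 4
pos 12 'b': at 5  → match P0@[8:12],P4@[9:12]
pos 13 'a': at 0 (fail-walked)
pos 14 'b': at 1
pos 15 'b': at 2
pos 16 'c': at 3
pos 17 'c': at 4
pos 18 'b': at 5  → match P0@[14:18],P4@[15:18]
pos 19 'b': at 2 (fail-walked)
pos 20 'b': at 2 (fail-walked)
pos 21 'd': at 6  → match P2@[21:21]
pos 22 'd': at 7  → match P1@[19:22],P2@[22:22]

All matches (sorted): [[4,0],[4,4],[8,0],[8,4],[12,0],[12,4],[18,0],[18,4],[21,2],[22,1],[22,2]]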